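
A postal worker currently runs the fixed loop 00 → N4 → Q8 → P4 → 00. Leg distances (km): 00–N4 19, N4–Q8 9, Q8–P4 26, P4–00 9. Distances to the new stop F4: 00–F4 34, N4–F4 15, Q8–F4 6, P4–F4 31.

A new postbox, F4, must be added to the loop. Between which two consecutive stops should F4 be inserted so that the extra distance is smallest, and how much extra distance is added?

+11 km — insert F4 between Q8 and P4.

Insertion cost between consecutive stops i–j is d(i,F4) + d(F4,j) − d(i,j):
  between 00 and N4: 34 + 15 − 19 = 30
  between N4 and Q8: 15 + 6 − 9 = 12
  between Q8 and P4: 6 + 31 − 26 = 11
  between P4 and 00: 31 + 34 − 9 = 56
Cheapest insertion is between Q8 and P4, adding 11.
New total = 63 + 11 = 74.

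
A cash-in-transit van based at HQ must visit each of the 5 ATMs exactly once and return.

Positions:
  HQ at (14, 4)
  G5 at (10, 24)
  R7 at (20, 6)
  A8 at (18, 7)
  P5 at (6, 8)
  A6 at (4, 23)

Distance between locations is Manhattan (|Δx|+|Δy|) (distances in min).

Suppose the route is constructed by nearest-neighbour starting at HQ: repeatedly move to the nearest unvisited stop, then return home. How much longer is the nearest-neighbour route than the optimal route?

From HQ: A8=7, R7=8, P5=12, G5=24, A6=29 → choose A8 (7).
From A8: R7=3, P5=13, G5=25, A6=30 → choose R7 (3).
From R7: P5=16, G5=28, A6=33 → choose P5 (16).
From P5: A6=17, G5=20 → choose A6 (17).
From A6: G5=7 → choose G5 (7).
NN route HQ → A8 → R7 → P5 → A6 → G5 → HQ costs 74.
Optimal: HQ → G5 → A6 → P5 → A8 → R7 → HQ costs 72 (by enumerating all 60 distinct tours).
Excess = 74 − 72 = 2.

Excess over optimum: 2 min.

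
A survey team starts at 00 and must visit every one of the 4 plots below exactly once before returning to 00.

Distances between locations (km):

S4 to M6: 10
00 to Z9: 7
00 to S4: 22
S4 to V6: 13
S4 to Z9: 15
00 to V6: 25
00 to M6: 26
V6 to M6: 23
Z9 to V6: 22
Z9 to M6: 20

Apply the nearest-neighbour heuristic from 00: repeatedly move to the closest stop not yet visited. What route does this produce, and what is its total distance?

From 00: distances to unvisited — Z9=7, S4=22, V6=25, M6=26. Nearest is Z9 (7).
From Z9: distances to unvisited — S4=15, M6=20, V6=22. Nearest is S4 (15).
From S4: distances to unvisited — M6=10, V6=13. Nearest is M6 (10).
From M6: distances to unvisited — V6=23. Nearest is V6 (23).
Return V6→00: 25.
Total = 7 + 15 + 10 + 23 + 25 = 80.

Nearest-neighbour total = 80 km; route 00 → Z9 → S4 → M6 → V6 → 00.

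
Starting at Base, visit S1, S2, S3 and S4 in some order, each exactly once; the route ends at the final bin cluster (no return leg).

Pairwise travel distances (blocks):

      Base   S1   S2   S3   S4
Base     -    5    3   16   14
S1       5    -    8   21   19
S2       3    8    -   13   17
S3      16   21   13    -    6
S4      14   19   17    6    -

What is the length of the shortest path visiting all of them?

There are 4! = 24 possible orderings.
Base - S1 - S2 - S3 - S4: 5+8+13+6 = 32
Base - S1 - S2 - S4 - S3: 5+8+17+6 = 36
Base - S1 - S3 - S2 - S4: 5+21+13+17 = 56
Base - S1 - S3 - S4 - S2: 5+21+6+17 = 49
Base - S1 - S4 - S2 - S3: 5+19+17+13 = 54
Base - S1 - S4 - S3 - S2: 5+19+6+13 = 43
Base - S2 - S1 - S3 - S4: 3+8+21+6 = 38
Base - S2 - S1 - S4 - S3: 3+8+19+6 = 36
Base - S2 - S3 - S1 - S4: 3+13+21+19 = 56
Base - S2 - S3 - S4 - S1: 3+13+6+19 = 41
Base - S2 - S4 - S1 - S3: 3+17+19+21 = 60
Base - S2 - S4 - S3 - S1: 3+17+6+21 = 47
Base - S3 - S1 - S2 - S4: 16+21+8+17 = 62
Base - S3 - S1 - S4 - S2: 16+21+19+17 = 73
… (10 more)
The minimum is 32.
One shortest path: Base → S1 → S2 → S3 → S4.

Shortest open route: 32 blocks.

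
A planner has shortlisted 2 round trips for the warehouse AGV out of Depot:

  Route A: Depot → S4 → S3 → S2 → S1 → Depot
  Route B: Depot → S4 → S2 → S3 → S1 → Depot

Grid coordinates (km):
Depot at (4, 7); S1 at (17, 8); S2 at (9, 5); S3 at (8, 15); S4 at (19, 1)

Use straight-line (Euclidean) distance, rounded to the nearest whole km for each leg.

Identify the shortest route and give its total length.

Route A: 16 + 18 + 10 + 9 + 13 = 66
Route B: 16 + 11 + 10 + 11 + 13 = 61

Shortest is Route B, total 61 km.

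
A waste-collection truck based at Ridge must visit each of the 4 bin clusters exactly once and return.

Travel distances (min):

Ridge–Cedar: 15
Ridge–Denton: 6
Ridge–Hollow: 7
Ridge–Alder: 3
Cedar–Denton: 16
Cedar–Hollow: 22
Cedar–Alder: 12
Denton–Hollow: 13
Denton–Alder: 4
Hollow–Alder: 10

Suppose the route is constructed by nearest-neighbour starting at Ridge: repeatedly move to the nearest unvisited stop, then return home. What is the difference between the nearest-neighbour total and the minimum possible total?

From Ridge: Alder=3, Denton=6, Hollow=7, Cedar=15 → choose Alder (3).
From Alder: Denton=4, Hollow=10, Cedar=12 → choose Denton (4).
From Denton: Hollow=13, Cedar=16 → choose Hollow (13).
From Hollow: Cedar=22 → choose Cedar (22).
NN route Ridge → Alder → Denton → Hollow → Cedar → Ridge costs 57.
Optimal: Ridge → Cedar → Alder → Denton → Hollow → Ridge costs 51 (by enumerating all 12 distinct tours).
Excess = 57 − 51 = 6.

The nearest-neighbour route is 6 min longer than optimal.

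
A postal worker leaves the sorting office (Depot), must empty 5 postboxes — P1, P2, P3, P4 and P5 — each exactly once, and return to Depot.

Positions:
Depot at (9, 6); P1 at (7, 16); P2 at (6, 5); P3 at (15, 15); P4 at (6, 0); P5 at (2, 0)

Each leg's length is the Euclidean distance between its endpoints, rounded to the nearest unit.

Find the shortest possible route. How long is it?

With 5 stops there are 5!/2 = 60 distinct round trips (a route and its reverse cost the same).
Depot-P1-P2-P3-P4-P5-Depot: 10+11+13+17+4+9 = 64
Depot-P1-P2-P3-P5-P4-Depot: 10+11+13+20+4+7 = 65
Depot-P1-P2-P4-P3-P5-Depot: 10+11+5+17+20+9 = 72
Depot-P1-P2-P4-P5-P3-Depot: 10+11+5+4+20+11 = 61
Depot-P1-P2-P5-P3-P4-Depot: 10+11+6+20+17+7 = 71
Depot-P1-P2-P5-P4-P3-Depot: 10+11+6+4+17+11 = 59
Depot-P1-P3-P2-P4-P5-Depot: 10+8+13+5+4+9 = 49
Depot-P1-P3-P2-P5-P4-Depot: 10+8+13+6+4+7 = 48
Depot-P1-P3-P4-P2-P5-Depot: 10+8+17+5+6+9 = 55
Depot-P1-P3-P4-P5-P2-Depot: 10+8+17+4+6+3 = 48
Depot-P1-P3-P5-P2-P4-Depot: 10+8+20+6+5+7 = 56
Depot-P1-P3-P5-P4-P2-Depot: 10+8+20+4+5+3 = 50
Depot-P1-P4-P2-P3-P5-Depot: 10+16+5+13+20+9 = 73
Depot-P1-P4-P2-P5-P3-Depot: 10+16+5+6+20+11 = 68
… (46 more)
Depot-P3-P1-P2-P5-P4-Depot: 11+8+11+6+4+7 = 47  ← best
The minimum is 47.
One optimal route: Depot → P3 → P1 → P2 → P5 → P4 → Depot (or its reverse).

Shortest round trip = 47.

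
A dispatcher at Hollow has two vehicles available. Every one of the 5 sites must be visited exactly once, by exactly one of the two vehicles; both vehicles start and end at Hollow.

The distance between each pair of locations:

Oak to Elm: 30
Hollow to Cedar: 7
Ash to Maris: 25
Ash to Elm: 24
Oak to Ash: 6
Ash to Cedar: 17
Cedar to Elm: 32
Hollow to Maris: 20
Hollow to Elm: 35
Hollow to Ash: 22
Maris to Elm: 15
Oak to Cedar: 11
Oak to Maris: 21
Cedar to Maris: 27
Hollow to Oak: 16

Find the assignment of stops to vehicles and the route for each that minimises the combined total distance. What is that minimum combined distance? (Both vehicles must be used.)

There are 2^4 − 1 = 15 ways to divide the 5 stops into two non-empty groups. For each, the best each vehicle can do is its own shortest tour through its group:
  {Oak} + {Ash, Cedar, Maris, Elm}: 32 + 83 = 115
  {Ash} + {Oak, Cedar, Maris, Elm}: 44 + 83 = 127
  {Oak, Ash} + {Cedar, Maris, Elm}: 44 + 74 = 118
  {Cedar} + {Oak, Ash, Maris, Elm}: 14 + 81 = 95
  {Oak, Cedar} + {Ash, Maris, Elm}: 34 + 81 = 115
  {Ash, Cedar} + {Oak, Maris, Elm}: 46 + 81 = 127
  … (15 splits in total)
Best: vehicle 1 Hollow → Cedar → Hollow = 14; vehicle 2 Hollow → Oak → Ash → Elm → Maris → Hollow = 81; combined 95.

95 — the smallest possible combined total.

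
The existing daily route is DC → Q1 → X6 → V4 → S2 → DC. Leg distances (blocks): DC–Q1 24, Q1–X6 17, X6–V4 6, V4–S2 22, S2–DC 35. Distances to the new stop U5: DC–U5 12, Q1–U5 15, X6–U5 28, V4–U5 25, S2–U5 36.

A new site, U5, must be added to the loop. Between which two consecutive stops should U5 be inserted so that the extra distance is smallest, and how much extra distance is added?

Insertion cost between consecutive stops i–j is d(i,U5) + d(U5,j) − d(i,j):
  between DC and Q1: 12 + 15 − 24 = 3
  between Q1 and X6: 15 + 28 − 17 = 26
  between X6 and V4: 28 + 25 − 6 = 47
  between V4 and S2: 25 + 36 − 22 = 39
  between S2 and DC: 36 + 12 − 35 = 13
Cheapest insertion is between DC and Q1, adding 3.
New total = 104 + 3 = 107.

+3 blocks — insert U5 between DC and Q1.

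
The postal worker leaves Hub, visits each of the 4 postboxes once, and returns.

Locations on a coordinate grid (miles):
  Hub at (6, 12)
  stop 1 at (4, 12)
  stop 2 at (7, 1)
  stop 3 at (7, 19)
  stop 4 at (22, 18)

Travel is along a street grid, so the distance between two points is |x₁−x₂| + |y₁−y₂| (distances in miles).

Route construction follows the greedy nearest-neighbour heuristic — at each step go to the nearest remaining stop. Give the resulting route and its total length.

Total distance 72 miles via the nearest-neighbour route Hub → stop 1 → stop 3 → stop 4 → stop 2 → Hub.

At Hub the remaining stops are stop 1 2, stop 3 8, stop 2 12, stop 4 22; go to stop 1.
At stop 1 the remaining stops are stop 3 10, stop 2 14, stop 4 24; go to stop 3.
At stop 3 the remaining stops are stop 4 16, stop 2 18; go to stop 4.
At stop 4 the remaining stops are stop 2 32; go to stop 2.
Return stop 2→Hub: 12.
Total = 2 + 10 + 16 + 32 + 12 = 72.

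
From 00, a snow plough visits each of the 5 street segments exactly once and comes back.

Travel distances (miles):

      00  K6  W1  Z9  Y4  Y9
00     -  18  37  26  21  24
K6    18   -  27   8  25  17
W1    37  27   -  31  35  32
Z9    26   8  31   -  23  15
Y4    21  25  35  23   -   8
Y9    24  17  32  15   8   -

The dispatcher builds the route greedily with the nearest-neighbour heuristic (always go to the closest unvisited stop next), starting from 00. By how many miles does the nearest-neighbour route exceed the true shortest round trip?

The nearest-neighbour route is 5 miles longer than optimal.

00: K6=18, Y4=21, Y9=24, Z9=26, W1=37 ⇒ K6
K6: Z9=8, Y9=17, Y4=25, W1=27 ⇒ Z9
Z9: Y9=15, Y4=23, W1=31 ⇒ Y9
Y9: Y4=8, W1=32 ⇒ Y4
Y4: W1=35 ⇒ W1
NN route 00 → K6 → Z9 → Y9 → Y4 → W1 → 00 costs 121.
Optimal: 00 → W1 → K6 → Z9 → Y9 → Y4 → 00 costs 116 (by enumerating all 60 distinct tours).
Excess = 121 − 116 = 5.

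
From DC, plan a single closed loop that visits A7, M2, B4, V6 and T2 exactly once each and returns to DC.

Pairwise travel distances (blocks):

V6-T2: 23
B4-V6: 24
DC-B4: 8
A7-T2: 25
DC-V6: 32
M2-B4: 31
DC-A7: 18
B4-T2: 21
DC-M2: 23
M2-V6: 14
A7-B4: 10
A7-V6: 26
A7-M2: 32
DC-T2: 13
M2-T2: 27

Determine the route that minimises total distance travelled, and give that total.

There are 60 distinct closed tours to check (reversals are equivalent).
DC-A7-M2-B4-V6-T2-DC: 18+32+31+24+23+13 = 141
DC-A7-M2-B4-T2-V6-DC: 18+32+31+21+23+32 = 157
DC-A7-M2-V6-B4-T2-DC: 18+32+14+24+21+13 = 122
DC-A7-M2-V6-T2-B4-DC: 18+32+14+23+21+8 = 116
DC-A7-M2-T2-B4-V6-DC: 18+32+27+21+24+32 = 154
DC-A7-M2-T2-V6-B4-DC: 18+32+27+23+24+8 = 132
DC-A7-B4-M2-V6-T2-DC: 18+10+31+14+23+13 = 109
DC-A7-B4-M2-T2-V6-DC: 18+10+31+27+23+32 = 141
DC-A7-B4-V6-M2-T2-DC: 18+10+24+14+27+13 = 106
DC-A7-B4-V6-T2-M2-DC: 18+10+24+23+27+23 = 125
DC-A7-B4-T2-M2-V6-DC: 18+10+21+27+14+32 = 122
DC-A7-B4-T2-V6-M2-DC: 18+10+21+23+14+23 = 109
DC-A7-V6-M2-B4-T2-DC: 18+26+14+31+21+13 = 123
DC-A7-V6-M2-T2-B4-DC: 18+26+14+27+21+8 = 114
… (46 more)
DC-B4-A7-V6-M2-T2-DC: 8+10+26+14+27+13 = 98  ← best
The minimum is 98.
One optimal route: DC → B4 → A7 → V6 → M2 → T2 → DC (or its reverse).

Shortest round trip = 98 blocks.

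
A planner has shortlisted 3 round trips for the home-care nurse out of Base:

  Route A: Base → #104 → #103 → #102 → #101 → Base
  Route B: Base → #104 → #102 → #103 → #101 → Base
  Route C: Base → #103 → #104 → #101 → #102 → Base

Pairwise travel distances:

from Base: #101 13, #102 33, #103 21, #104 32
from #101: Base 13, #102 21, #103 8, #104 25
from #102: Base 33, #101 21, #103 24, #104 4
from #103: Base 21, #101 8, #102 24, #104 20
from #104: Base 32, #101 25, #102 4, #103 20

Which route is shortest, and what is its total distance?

Shortest is Route B, total 81.

Route A: 32 + 20 + 24 + 21 + 13 = 110
Route B: 32 + 4 + 24 + 8 + 13 = 81
Route C: 21 + 20 + 25 + 21 + 33 = 120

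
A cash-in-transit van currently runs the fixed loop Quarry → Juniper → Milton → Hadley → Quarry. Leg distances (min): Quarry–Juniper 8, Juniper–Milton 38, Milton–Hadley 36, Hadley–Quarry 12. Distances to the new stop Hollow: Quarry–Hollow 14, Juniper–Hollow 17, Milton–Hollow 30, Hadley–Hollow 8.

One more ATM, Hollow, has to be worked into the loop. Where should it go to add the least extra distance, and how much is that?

Insertion cost between consecutive stops i–j is d(i,Hollow) + d(Hollow,j) − d(i,j):
  between Quarry and Juniper: 14 + 17 − 8 = 23
  between Juniper and Milton: 17 + 30 − 38 = 9
  between Milton and Hadley: 30 + 8 − 36 = 2
  between Hadley and Quarry: 8 + 14 − 12 = 10
Cheapest insertion is between Milton and Hadley, adding 2.
New total = 94 + 2 = 96.

+2 min — insert Hollow between Milton and Hadley.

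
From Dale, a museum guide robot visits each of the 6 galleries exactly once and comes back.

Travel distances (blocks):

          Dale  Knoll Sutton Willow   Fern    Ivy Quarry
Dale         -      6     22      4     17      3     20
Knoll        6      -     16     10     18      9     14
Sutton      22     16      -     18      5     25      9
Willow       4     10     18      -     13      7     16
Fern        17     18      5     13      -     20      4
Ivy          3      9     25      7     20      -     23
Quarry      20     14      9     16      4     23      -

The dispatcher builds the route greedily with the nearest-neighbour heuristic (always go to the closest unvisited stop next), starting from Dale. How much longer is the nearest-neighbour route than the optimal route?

Dale: Ivy=3, Willow=4, Knoll=6, Fern=17, Quarry=20, Sutton=22 ⇒ Ivy
Ivy: Willow=7, Knoll=9, Fern=20, Quarry=23, Sutton=25 ⇒ Willow
Willow: Knoll=10, Fern=13, Quarry=16, Sutton=18 ⇒ Knoll
Knoll: Quarry=14, Sutton=16, Fern=18 ⇒ Quarry
Quarry: Fern=4, Sutton=9 ⇒ Fern
Fern: Sutton=5 ⇒ Sutton
NN route Dale → Ivy → Willow → Knoll → Quarry → Fern → Sutton → Dale costs 65.
Optimal: Dale → Knoll → Sutton → Fern → Quarry → Willow → Ivy → Dale costs 57 (by enumerating all 360 distinct tours).
Excess = 65 − 57 = 8.

The nearest-neighbour route is 8 blocks longer than optimal.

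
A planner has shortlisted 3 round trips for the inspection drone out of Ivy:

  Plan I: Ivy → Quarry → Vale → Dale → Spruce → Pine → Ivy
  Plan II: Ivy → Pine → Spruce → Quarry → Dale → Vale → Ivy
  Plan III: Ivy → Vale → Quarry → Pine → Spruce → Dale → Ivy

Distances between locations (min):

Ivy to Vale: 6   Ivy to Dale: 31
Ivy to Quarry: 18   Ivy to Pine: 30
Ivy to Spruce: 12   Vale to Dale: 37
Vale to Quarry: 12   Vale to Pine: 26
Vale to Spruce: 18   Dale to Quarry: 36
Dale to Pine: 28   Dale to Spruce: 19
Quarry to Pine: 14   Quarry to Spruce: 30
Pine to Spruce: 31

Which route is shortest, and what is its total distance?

113 min — Plan III is the shortest.

Plan I: 18 + 12 + 37 + 19 + 31 + 30 = 147
Plan II: 30 + 31 + 30 + 36 + 37 + 6 = 170
Plan III: 6 + 12 + 14 + 31 + 19 + 31 = 113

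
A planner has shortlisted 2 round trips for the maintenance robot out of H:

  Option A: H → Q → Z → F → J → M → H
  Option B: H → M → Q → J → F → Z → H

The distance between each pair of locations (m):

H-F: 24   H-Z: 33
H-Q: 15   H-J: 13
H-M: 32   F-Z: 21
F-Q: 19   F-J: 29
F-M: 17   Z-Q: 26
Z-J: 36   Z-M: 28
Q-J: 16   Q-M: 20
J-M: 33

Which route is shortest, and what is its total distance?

151 m — Option B is the shortest.

Option A: 15 + 26 + 21 + 29 + 33 + 32 = 156
Option B: 32 + 20 + 16 + 29 + 21 + 33 = 151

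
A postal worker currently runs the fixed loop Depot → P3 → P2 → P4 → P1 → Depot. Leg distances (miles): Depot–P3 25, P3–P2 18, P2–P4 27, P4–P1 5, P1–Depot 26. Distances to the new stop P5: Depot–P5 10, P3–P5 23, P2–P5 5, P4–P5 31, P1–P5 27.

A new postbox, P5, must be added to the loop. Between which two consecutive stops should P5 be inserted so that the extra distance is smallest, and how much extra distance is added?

Insertion cost between consecutive stops i–j is d(i,P5) + d(P5,j) − d(i,j):
  between Depot and P3: 10 + 23 − 25 = 8
  between P3 and P2: 23 + 5 − 18 = 10
  between P2 and P4: 5 + 31 − 27 = 9
  between P4 and P1: 31 + 27 − 5 = 53
  between P1 and Depot: 27 + 10 − 26 = 11
Cheapest insertion is between Depot and P3, adding 8.
New total = 101 + 8 = 109.

+8 miles — insert P5 between Depot and P3.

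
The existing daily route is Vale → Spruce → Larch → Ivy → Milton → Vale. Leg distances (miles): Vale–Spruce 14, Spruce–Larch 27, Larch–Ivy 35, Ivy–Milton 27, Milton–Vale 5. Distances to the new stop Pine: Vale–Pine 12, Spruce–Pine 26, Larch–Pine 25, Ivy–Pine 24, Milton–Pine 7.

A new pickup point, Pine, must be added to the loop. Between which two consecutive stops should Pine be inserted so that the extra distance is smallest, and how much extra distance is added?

Adding 4 miles by placing Pine on the Ivy–Milton leg.

Insertion cost between consecutive stops i–j is d(i,Pine) + d(Pine,j) − d(i,j):
  between Vale and Spruce: 12 + 26 − 14 = 24
  between Spruce and Larch: 26 + 25 − 27 = 24
  between Larch and Ivy: 25 + 24 − 35 = 14
  between Ivy and Milton: 24 + 7 − 27 = 4
  between Milton and Vale: 7 + 12 − 5 = 14
Cheapest insertion is between Ivy and Milton, adding 4.
New total = 108 + 4 = 112.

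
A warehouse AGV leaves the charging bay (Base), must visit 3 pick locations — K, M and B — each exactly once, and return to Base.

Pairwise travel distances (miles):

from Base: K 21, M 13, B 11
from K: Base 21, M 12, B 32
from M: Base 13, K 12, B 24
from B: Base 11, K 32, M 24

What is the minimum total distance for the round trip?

There are 3 distinct closed tours to check (reversals are equivalent).
Base → K → M → B → Base: 21+12+24+11 = 68
Base → K → B → M → Base: 21+32+24+13 = 90
Base → M → K → B → Base: 13+12+32+11 = 68
The minimum is 68.
One optimal route: Base → K → M → B → Base (or its reverse).

68 miles — the shortest possible round trip.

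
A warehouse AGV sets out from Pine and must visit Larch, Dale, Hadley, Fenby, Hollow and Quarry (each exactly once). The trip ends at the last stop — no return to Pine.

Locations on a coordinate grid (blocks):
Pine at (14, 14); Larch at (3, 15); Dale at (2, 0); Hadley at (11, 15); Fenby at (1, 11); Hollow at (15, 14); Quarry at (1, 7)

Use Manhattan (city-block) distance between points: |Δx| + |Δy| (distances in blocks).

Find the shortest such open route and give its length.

32 blocks — the minimum one-way total.

There are 6! = 720 possible orderings.
Pine - Larch - Dale - Hadley - Fenby - Hollow - Quarry: 12+16+24+14+17+21 = 104
Pine - Larch - Dale - Hadley - Fenby - Quarry - Hollow: 12+16+24+14+4+21 = 91
Pine - Larch - Dale - Hadley - Hollow - Fenby - Quarry: 12+16+24+5+17+4 = 78
Pine - Larch - Dale - Hadley - Hollow - Quarry - Fenby: 12+16+24+5+21+4 = 82
Pine - Larch - Dale - Hadley - Quarry - Fenby - Hollow: 12+16+24+18+4+17 = 91
Pine - Larch - Dale - Hadley - Quarry - Hollow - Fenby: 12+16+24+18+21+17 = 108
Pine - Larch - Dale - Fenby - Hadley - Hollow - Quarry: 12+16+12+14+5+21 = 80
Pine - Larch - Dale - Fenby - Hadley - Quarry - Hollow: 12+16+12+14+18+21 = 93
… (712 more)
Pine - Hollow - Hadley - Larch - Fenby - Quarry - Dale: 1+5+8+6+4+8 = 32  ← best
The minimum is 32.
One shortest path: Pine → Hollow → Hadley → Larch → Fenby → Quarry → Dale.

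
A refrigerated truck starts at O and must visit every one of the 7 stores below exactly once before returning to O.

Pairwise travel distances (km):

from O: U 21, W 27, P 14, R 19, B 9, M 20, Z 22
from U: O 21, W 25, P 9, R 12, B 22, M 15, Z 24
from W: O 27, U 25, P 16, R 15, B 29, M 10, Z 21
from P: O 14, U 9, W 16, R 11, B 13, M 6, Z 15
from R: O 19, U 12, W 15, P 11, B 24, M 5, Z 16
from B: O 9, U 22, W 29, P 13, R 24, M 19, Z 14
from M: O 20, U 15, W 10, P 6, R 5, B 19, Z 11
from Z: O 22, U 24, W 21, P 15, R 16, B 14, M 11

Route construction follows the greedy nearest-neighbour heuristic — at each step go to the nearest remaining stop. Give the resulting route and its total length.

O → [B:9 / P:14 / R:19 / M:20 / U:21 / Z:22 / W:27] → B (9)
B → [P:13 / Z:14 / M:19 / U:22 / R:24 / W:29] → P (13)
P → [M:6 / U:9 / R:11 / Z:15 / W:16] → M (6)
M → [R:5 / W:10 / Z:11 / U:15] → R (5)
R → [U:12 / W:15 / Z:16] → U (12)
U → [Z:24 / W:25] → Z (24)
Z → [W:21] → W (21)
Return W→O: 27.
Total = 9 + 13 + 6 + 5 + 12 + 24 + 21 + 27 = 117.

117 km along O → B → P → M → R → U → Z → W → O.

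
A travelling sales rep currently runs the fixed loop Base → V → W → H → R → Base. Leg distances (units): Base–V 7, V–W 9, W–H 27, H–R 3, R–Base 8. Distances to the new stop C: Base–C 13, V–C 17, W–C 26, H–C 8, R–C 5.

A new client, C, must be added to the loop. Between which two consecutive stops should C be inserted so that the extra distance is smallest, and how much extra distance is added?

Minimum extra distance: 7, inserting C between W and H.

Insertion cost between consecutive stops i–j is d(i,C) + d(C,j) − d(i,j):
  between Base and V: 13 + 17 − 7 = 23
  between V and W: 17 + 26 − 9 = 34
  between W and H: 26 + 8 − 27 = 7
  between H and R: 8 + 5 − 3 = 10
  between R and Base: 5 + 13 − 8 = 10
Cheapest insertion is between W and H, adding 7.
New total = 54 + 7 = 61.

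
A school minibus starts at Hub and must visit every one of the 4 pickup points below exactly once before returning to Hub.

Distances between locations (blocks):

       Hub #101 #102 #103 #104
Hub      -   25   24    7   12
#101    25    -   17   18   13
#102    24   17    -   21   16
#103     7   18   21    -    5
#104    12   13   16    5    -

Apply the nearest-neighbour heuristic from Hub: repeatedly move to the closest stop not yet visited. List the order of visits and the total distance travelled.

Total distance 66 blocks via the nearest-neighbour route Hub → #103 → #104 → #101 → #102 → Hub.

Hub → [#103:7 / #104:12 / #102:24 / #101:25] → #103 (7)
#103 → [#104:5 / #101:18 / #102:21] → #104 (5)
#104 → [#101:13 / #102:16] → #101 (13)
#101 → [#102:17] → #102 (17)
Return #102→Hub: 24.
Total = 7 + 5 + 13 + 17 + 24 = 66.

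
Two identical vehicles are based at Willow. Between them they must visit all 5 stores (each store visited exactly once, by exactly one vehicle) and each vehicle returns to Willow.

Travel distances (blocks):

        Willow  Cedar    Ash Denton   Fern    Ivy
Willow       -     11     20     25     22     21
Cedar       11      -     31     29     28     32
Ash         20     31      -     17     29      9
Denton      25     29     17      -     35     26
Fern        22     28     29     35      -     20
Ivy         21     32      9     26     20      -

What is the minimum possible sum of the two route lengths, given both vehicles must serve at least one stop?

Check every non-empty split of the stops between the two vehicles; for each half take its own optimal tour:
  {Cedar} + {Ash, Denton, Fern, Ivy}: 22 + 93 = 115
  {Ash} + {Cedar, Denton, Fern, Ivy}: 40 + 108 = 148
  {Cedar, Ash} + {Denton, Fern, Ivy}: 62 + 93 = 155
  {Denton} + {Cedar, Ash, Fern, Ivy}: 50 + 88 = 138
  {Cedar, Denton} + {Ash, Fern, Ivy}: 65 + 71 = 136
  {Ash, Denton} + {Cedar, Fern, Ivy}: 62 + 80 = 142
  … (15 splits in total)
Best: vehicle 1 Willow → Cedar → Willow = 22; vehicle 2 Willow → Denton → Ash → Ivy → Fern → Willow = 93; combined 115.

Minimum combined distance: 115 blocks.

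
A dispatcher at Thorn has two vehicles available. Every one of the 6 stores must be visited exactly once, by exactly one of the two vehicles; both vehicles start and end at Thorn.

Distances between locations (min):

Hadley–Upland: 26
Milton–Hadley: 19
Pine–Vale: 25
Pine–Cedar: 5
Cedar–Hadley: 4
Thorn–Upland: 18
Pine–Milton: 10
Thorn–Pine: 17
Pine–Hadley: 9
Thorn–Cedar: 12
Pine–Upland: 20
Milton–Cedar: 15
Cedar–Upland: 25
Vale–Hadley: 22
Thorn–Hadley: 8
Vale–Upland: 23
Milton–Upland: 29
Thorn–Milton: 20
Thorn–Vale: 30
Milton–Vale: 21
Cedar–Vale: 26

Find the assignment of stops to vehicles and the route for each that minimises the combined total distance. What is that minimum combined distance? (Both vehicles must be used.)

105 min — the smallest possible combined total.

Check every non-empty split of the stops between the two vehicles; for each half take its own optimal tour:
  {Pine} + {Milton, Cedar, Vale, Hadley, Upland}: 34 + 89 = 123
  {Milton} + {Pine, Cedar, Vale, Hadley, Upland}: 40 + 83 = 123
  {Pine, Milton} + {Cedar, Vale, Hadley, Upland}: 47 + 79 = 126
  {Cedar} + {Pine, Milton, Vale, Hadley, Upland}: 24 + 89 = 113
  {Pine, Cedar} + {Milton, Vale, Hadley, Upland}: 34 + 89 = 123
  {Milton, Cedar} + {Pine, Vale, Hadley, Upland}: 47 + 83 = 130
  … (31 splits in total)
  {Hadley} + {Pine, Milton, Cedar, Vale, Upland}: 16 + 89 = 105  ← best
Best: vehicle 1 Thorn → Hadley → Thorn = 16; vehicle 2 Thorn → Cedar → Pine → Milton → Vale → Upland → Thorn = 89; combined 105.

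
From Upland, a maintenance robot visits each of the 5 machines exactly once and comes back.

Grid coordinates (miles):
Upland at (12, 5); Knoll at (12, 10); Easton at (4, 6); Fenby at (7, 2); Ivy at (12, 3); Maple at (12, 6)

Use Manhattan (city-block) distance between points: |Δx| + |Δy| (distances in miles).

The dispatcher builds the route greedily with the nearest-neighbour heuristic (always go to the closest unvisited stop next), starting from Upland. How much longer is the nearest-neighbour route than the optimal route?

2 miles longer than the optimal tour.

Upland: Maple=1, Ivy=2, Knoll=5, Fenby=8, Easton=9 ⇒ Maple
Maple: Ivy=3, Knoll=4, Easton=8, Fenby=9 ⇒ Ivy
Ivy: Fenby=6, Knoll=7, Easton=11 ⇒ Fenby
Fenby: Easton=7, Knoll=13 ⇒ Easton
Easton: Knoll=12 ⇒ Knoll
NN route Upland → Maple → Ivy → Fenby → Easton → Knoll → Upland costs 34.
Optimal: Upland → Knoll → Maple → Easton → Fenby → Ivy → Upland costs 32 (by enumerating all 60 distinct tours).
Excess = 34 − 32 = 2.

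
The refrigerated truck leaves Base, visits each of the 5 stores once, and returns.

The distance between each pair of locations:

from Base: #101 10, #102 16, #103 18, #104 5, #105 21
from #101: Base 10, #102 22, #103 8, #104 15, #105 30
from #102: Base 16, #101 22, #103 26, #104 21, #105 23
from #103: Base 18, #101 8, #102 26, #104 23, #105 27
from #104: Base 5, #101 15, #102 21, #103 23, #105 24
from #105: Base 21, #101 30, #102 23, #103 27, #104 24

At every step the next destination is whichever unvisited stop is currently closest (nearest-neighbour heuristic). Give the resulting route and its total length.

Total distance 98 via the nearest-neighbour route Base → #104 → #101 → #103 → #102 → #105 → Base.

Base → [#104:5 / #101:10 / #102:16 / #103:18 / #105:21] → #104 (5)
#104 → [#101:15 / #102:21 / #103:23 / #105:24] → #101 (15)
#101 → [#103:8 / #102:22 / #105:30] → #103 (8)
#103 → [#102:26 / #105:27] → #102 (26)
#102 → [#105:23] → #105 (23)
Return #105→Base: 21.
Total = 5 + 15 + 8 + 26 + 23 + 21 = 98.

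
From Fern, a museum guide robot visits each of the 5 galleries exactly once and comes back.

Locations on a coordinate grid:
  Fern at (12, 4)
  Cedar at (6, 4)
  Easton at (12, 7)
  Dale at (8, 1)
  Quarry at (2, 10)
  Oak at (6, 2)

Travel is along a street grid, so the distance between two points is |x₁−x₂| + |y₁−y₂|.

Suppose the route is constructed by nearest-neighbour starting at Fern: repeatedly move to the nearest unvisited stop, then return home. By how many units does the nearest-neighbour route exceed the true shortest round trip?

Fern: Easton=3, Cedar=6, Dale=7, Oak=8, Quarry=16 ⇒ Easton
Easton: Cedar=9, Dale=10, Oak=11, Quarry=13 ⇒ Cedar
Cedar: Oak=2, Dale=5, Quarry=10 ⇒ Oak
Oak: Dale=3, Quarry=12 ⇒ Dale
Dale: Quarry=15 ⇒ Quarry
NN route Fern → Easton → Cedar → Oak → Dale → Quarry → Fern costs 48.
Optimal: Fern → Easton → Quarry → Cedar → Oak → Dale → Fern costs 38 (by enumerating all 60 distinct tours).
Excess = 48 − 38 = 10.

10 longer than the optimal tour.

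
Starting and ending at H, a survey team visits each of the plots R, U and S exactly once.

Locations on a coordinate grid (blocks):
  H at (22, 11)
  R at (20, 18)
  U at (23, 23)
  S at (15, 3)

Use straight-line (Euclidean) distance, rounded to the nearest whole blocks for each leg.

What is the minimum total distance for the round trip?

There are 3 distinct closed tours to check (reversals are equivalent).
H→R→U→S→H: 7+6+22+11 = 46
H→R→S→U→H: 7+16+22+12 = 57
H→U→R→S→H: 12+6+16+11 = 45
The minimum is 45.
One optimal route: H → U → R → S → H (or its reverse).

45 blocks — the shortest possible round trip.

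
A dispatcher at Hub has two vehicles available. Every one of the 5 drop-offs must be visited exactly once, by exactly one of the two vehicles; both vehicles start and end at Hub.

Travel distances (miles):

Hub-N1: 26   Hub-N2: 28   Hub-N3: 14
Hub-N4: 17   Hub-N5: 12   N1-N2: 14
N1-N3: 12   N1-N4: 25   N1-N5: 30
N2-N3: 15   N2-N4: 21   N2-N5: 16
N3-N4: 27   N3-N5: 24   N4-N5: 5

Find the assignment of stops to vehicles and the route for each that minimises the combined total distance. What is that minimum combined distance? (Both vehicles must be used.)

There are 2^4 − 1 = 15 ways to divide the 5 stops into two non-empty groups. For each, the best each vehicle can do is its own shortest tour through its group:
  {N1} + {N2, N3, N4, N5}: 52 + 67 = 119
  {N2} + {N1, N3, N4, N5}: 56 + 68 = 124
  {N1, N2} + {N3, N4, N5}: 68 + 58 = 126
  {N3} + {N1, N2, N4, N5}: 28 + 78 = 106
  {N1, N3} + {N2, N4, N5}: 52 + 66 = 118
  {N2, N3} + {N1, N4, N5}: 57 + 68 = 125
  … (15 splits in total)
  {N1, N2, N3} + {N4, N5}: 68 + 34 = 102  ← best
Best: vehicle 1 Hub → N2 → N1 → N3 → Hub = 68; vehicle 2 Hub → N4 → N5 → Hub = 34; combined 102.

Minimum combined distance: 102 miles.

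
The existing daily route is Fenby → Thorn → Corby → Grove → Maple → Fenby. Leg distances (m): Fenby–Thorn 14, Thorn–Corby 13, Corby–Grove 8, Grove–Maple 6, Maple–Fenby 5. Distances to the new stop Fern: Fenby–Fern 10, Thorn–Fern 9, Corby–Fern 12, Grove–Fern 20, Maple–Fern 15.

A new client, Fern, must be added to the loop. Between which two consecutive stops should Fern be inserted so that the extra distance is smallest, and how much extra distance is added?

Insertion cost between consecutive stops i–j is d(i,Fern) + d(Fern,j) − d(i,j):
  between Fenby and Thorn: 10 + 9 − 14 = 5
  between Thorn and Corby: 9 + 12 − 13 = 8
  between Corby and Grove: 12 + 20 − 8 = 24
  between Grove and Maple: 20 + 15 − 6 = 29
  between Maple and Fenby: 15 + 10 − 5 = 20
Cheapest insertion is between Fenby and Thorn, adding 5.
New total = 46 + 5 = 51.

Minimum extra distance: 5 m, inserting Fern between Fenby and Thorn.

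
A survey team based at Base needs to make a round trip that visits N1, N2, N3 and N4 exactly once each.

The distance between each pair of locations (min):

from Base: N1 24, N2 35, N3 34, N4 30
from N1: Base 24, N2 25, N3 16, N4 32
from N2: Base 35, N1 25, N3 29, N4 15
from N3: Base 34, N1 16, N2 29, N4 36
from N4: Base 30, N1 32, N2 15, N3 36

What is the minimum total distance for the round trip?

There are 12 distinct closed tours to check (reversals are equivalent).
Base-N1-N2-N3-N4-Base: 24+25+29+36+30 = 144
Base-N1-N2-N4-N3-Base: 24+25+15+36+34 = 134
Base-N1-N3-N2-N4-Base: 24+16+29+15+30 = 114
Base-N1-N3-N4-N2-Base: 24+16+36+15+35 = 126
Base-N1-N4-N2-N3-Base: 24+32+15+29+34 = 134
Base-N1-N4-N3-N2-Base: 24+32+36+29+35 = 156
Base-N2-N1-N3-N4-Base: 35+25+16+36+30 = 142
Base-N2-N1-N4-N3-Base: 35+25+32+36+34 = 162
Base-N2-N3-N1-N4-Base: 35+29+16+32+30 = 142
Base-N2-N4-N1-N3-Base: 35+15+32+16+34 = 132
Base-N3-N1-N2-N4-Base: 34+16+25+15+30 = 120
Base-N3-N2-N1-N4-Base: 34+29+25+32+30 = 150
The minimum is 114.
One optimal route: Base → N1 → N3 → N2 → N4 → Base (or its reverse).

Minimum total distance: 114 min.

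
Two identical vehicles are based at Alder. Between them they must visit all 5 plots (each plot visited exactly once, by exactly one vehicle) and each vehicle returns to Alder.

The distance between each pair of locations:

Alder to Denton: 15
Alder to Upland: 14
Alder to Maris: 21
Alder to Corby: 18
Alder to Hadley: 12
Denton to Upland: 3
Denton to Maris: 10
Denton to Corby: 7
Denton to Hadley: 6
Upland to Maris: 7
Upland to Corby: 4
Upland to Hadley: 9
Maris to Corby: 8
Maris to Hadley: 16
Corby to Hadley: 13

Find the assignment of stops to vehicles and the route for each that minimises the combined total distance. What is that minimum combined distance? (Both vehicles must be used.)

Check every non-empty split of the stops between the two vehicles; for each half take its own optimal tour:
  {Denton} + {Upland, Maris, Corby, Hadley}: 30 + 54 = 84
  {Upland} + {Denton, Maris, Corby, Hadley}: 28 + 54 = 82
  {Denton, Upland} + {Maris, Corby, Hadley}: 32 + 54 = 86
  {Maris} + {Denton, Upland, Corby, Hadley}: 42 + 43 = 85
  {Denton, Maris} + {Upland, Corby, Hadley}: 46 + 43 = 89
  {Upland, Maris} + {Denton, Corby, Hadley}: 42 + 43 = 85
  … (15 splits in total)
  {Denton, Upland, Maris, Corby} + {Hadley}: 51 + 24 = 75  ← best
Best: vehicle 1 Alder → Denton → Upland → Maris → Corby → Alder = 51; vehicle 2 Alder → Hadley → Alder = 24; combined 75.

75 — the smallest possible combined total.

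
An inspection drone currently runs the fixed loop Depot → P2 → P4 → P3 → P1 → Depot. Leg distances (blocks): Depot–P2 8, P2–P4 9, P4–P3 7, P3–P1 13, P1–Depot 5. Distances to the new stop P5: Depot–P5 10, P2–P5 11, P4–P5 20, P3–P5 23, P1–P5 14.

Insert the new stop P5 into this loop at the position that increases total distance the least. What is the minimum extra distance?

Insertion cost between consecutive stops i–j is d(i,P5) + d(P5,j) − d(i,j):
  between Depot and P2: 10 + 11 − 8 = 13
  between P2 and P4: 11 + 20 − 9 = 22
  between P4 and P3: 20 + 23 − 7 = 36
  between P3 and P1: 23 + 14 − 13 = 24
  between P1 and Depot: 14 + 10 − 5 = 19
Cheapest insertion is between Depot and P2, adding 13.
New total = 42 + 13 = 55.

Adding 13 blocks by placing P5 on the Depot–P2 leg.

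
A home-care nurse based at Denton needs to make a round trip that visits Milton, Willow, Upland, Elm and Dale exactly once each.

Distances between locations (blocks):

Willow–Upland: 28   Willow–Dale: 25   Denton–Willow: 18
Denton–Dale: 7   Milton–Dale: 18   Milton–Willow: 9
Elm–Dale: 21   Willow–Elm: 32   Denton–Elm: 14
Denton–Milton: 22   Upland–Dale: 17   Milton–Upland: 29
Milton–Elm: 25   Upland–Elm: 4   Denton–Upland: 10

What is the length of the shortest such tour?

80 blocks — the shortest possible round trip.

There are 60 distinct closed tours to check (reversals are equivalent).
Denton-Milton-Willow-Upland-Elm-Dale-Denton: 22+9+28+4+21+7 = 91
Denton-Milton-Willow-Upland-Dale-Elm-Denton: 22+9+28+17+21+14 = 111
Denton-Milton-Willow-Elm-Upland-Dale-Denton: 22+9+32+4+17+7 = 91
Denton-Milton-Willow-Elm-Dale-Upland-Denton: 22+9+32+21+17+10 = 111
Denton-Milton-Willow-Dale-Upland-Elm-Denton: 22+9+25+17+4+14 = 91
Denton-Milton-Willow-Dale-Elm-Upland-Denton: 22+9+25+21+4+10 = 91
Denton-Milton-Upland-Willow-Elm-Dale-Denton: 22+29+28+32+21+7 = 139
Denton-Milton-Upland-Willow-Dale-Elm-Denton: 22+29+28+25+21+14 = 139
Denton-Milton-Upland-Elm-Willow-Dale-Denton: 22+29+4+32+25+7 = 119
Denton-Milton-Upland-Elm-Dale-Willow-Denton: 22+29+4+21+25+18 = 119
Denton-Milton-Upland-Dale-Willow-Elm-Denton: 22+29+17+25+32+14 = 139
Denton-Milton-Upland-Dale-Elm-Willow-Denton: 22+29+17+21+32+18 = 139
Denton-Milton-Elm-Willow-Upland-Dale-Denton: 22+25+32+28+17+7 = 131
Denton-Milton-Elm-Willow-Dale-Upland-Denton: 22+25+32+25+17+10 = 131
… (46 more)
Denton-Willow-Milton-Elm-Upland-Dale-Denton: 18+9+25+4+17+7 = 80  ← best
The minimum is 80.
One optimal route: Denton → Willow → Milton → Elm → Upland → Dale → Denton (or its reverse).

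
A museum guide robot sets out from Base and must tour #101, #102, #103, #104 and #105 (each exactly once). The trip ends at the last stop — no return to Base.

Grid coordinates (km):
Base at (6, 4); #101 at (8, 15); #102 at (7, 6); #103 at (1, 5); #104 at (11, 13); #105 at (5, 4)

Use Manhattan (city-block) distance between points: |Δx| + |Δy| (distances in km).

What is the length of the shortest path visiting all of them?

28 km — the minimum one-way total.

There are 5! = 120 possible orderings.
Base → #101 → #102 → #103 → #104 → #105: 13+10+7+18+15 = 63
Base → #101 → #102 → #103 → #105 → #104: 13+10+7+5+15 = 50
Base → #101 → #102 → #104 → #103 → #105: 13+10+11+18+5 = 57
Base → #101 → #102 → #104 → #105 → #103: 13+10+11+15+5 = 54
Base → #101 → #102 → #105 → #103 → #104: 13+10+4+5+18 = 50
Base → #101 → #102 → #105 → #104 → #103: 13+10+4+15+18 = 60
Base → #101 → #103 → #102 → #104 → #105: 13+17+7+11+15 = 63
Base → #101 → #103 → #102 → #105 → #104: 13+17+7+4+15 = 56
Base → #101 → #103 → #104 → #102 → #105: 13+17+18+11+4 = 63
Base → #101 → #103 → #104 → #105 → #102: 13+17+18+15+4 = 67
Base → #101 → #103 → #105 → #102 → #104: 13+17+5+4+11 = 50
Base → #101 → #103 → #105 → #104 → #102: 13+17+5+15+11 = 61
Base → #101 → #104 → #102 → #103 → #105: 13+5+11+7+5 = 41
Base → #101 → #104 → #102 → #105 → #103: 13+5+11+4+5 = 38
… (106 more)
Base → #105 → #103 → #102 → #101 → #104: 1+5+7+10+5 = 28  ← best
The minimum is 28.
One shortest path: Base → #105 → #103 → #102 → #101 → #104.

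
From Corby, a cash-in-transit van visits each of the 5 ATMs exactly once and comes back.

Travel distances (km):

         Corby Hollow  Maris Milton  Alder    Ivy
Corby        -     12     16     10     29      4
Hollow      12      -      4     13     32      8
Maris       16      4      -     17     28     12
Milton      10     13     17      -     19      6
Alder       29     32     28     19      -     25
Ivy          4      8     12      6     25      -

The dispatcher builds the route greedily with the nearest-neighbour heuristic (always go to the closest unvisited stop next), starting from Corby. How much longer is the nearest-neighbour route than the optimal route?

Excess over optimum: 11 km.

Corby: Ivy=4, Milton=10, Hollow=12, Maris=16, Alder=29 ⇒ Ivy
Ivy: Milton=6, Hollow=8, Maris=12, Alder=25 ⇒ Milton
Milton: Hollow=13, Maris=17, Alder=19 ⇒ Hollow
Hollow: Maris=4, Alder=32 ⇒ Maris
Maris: Alder=28 ⇒ Alder
NN route Corby → Ivy → Milton → Hollow → Maris → Alder → Corby costs 84.
Optimal: Corby → Hollow → Maris → Alder → Milton → Ivy → Corby costs 73 (by enumerating all 60 distinct tours).
Excess = 84 − 73 = 11.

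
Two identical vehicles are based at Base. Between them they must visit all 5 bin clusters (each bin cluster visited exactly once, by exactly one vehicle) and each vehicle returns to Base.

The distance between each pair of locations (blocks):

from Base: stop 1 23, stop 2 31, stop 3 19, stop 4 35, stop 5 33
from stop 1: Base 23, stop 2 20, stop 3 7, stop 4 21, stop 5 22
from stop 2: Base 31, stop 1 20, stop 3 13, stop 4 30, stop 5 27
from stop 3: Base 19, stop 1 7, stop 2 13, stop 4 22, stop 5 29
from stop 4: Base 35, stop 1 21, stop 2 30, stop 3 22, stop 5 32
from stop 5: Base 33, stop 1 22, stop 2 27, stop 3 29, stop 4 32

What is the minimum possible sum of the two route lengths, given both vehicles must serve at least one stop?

There are 2^4 − 1 = 15 ways to divide the 5 stops into two non-empty groups. For each, the best each vehicle can do is its own shortest tour through its group:
  {stop 1} + {stop 2, stop 3, stop 4, stop 5}: 46 + 126 = 172
  {stop 2} + {stop 1, stop 3, stop 4, stop 5}: 62 + 112 = 174
  {stop 1, stop 2} + {stop 3, stop 4, stop 5}: 74 + 106 = 180
  {stop 3} + {stop 1, stop 2, stop 4, stop 5}: 38 + 134 = 172
  {stop 1, stop 3} + {stop 2, stop 4, stop 5}: 49 + 125 = 174
  {stop 2, stop 3} + {stop 1, stop 4, stop 5}: 63 + 109 = 172
  … (15 splits in total)
  {stop 1, stop 4} + {stop 2, stop 3, stop 5}: 79 + 92 = 171  ← best
Best: vehicle 1 Base → stop 1 → stop 4 → Base = 79; vehicle 2 Base → stop 3 → stop 2 → stop 5 → Base = 92; combined 171.

Minimum combined distance: 171 blocks.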